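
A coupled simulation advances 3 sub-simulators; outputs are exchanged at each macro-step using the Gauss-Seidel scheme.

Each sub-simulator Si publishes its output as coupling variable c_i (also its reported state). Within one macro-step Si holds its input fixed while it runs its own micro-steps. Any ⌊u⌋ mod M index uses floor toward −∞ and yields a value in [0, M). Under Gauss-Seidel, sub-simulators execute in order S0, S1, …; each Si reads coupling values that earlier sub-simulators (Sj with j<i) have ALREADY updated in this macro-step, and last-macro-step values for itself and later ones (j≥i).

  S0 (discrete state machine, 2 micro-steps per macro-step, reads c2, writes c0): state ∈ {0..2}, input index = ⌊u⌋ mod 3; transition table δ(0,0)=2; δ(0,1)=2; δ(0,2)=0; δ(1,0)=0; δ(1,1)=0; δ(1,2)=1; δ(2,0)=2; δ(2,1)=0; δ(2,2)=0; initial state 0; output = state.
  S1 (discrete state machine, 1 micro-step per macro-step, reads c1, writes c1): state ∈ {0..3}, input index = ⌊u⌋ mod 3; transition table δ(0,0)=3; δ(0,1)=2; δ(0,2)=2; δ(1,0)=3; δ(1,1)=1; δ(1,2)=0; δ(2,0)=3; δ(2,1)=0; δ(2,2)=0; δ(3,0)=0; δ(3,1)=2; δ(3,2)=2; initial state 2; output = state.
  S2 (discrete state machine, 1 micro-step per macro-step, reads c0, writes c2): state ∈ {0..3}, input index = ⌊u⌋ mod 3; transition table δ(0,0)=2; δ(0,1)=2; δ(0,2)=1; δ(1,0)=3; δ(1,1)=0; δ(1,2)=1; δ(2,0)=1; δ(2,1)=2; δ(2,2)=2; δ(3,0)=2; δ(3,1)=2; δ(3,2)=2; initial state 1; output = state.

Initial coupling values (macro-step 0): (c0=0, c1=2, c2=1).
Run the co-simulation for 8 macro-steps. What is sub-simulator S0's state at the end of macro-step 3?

S0 state at macro-step 3 = 0

macro 1: S0 reads c2=1 → after 2×micro: 0; S1 reads c1=2 → after 1×micro: 0; S2 reads c0=0 → after 1×micro: 3 ⇒ (c0=0, c1=0, c2=3)
macro 2: S0 reads c2=3 → after 2×micro: 2; S1 reads c1=0 → after 1×micro: 3; S2 reads c0=2 → after 1×micro: 2 ⇒ (c0=2, c1=3, c2=2)
macro 3: S0 reads c2=2 → after 2×micro: 0; S1 reads c1=3 → after 1×micro: 0; S2 reads c0=0 → after 1×micro: 1 ⇒ (c0=0, c1=0, c2=1)
macro 4: S0 reads c2=1 → after 2×micro: 0; S1 reads c1=0 → after 1×micro: 3; S2 reads c0=0 → after 1×micro: 3 ⇒ (c0=0, c1=3, c2=3)
macro 5: S0 reads c2=3 → after 2×micro: 2; S1 reads c1=3 → after 1×micro: 0; S2 reads c0=2 → after 1×micro: 2 ⇒ (c0=2, c1=0, c2=2)
macro 6: S0 reads c2=2 → after 2×micro: 0; S1 reads c1=0 → after 1×micro: 3; S2 reads c0=0 → after 1×micro: 1 ⇒ (c0=0, c1=3, c2=1)
macro 7: S0 reads c2=1 → after 2×micro: 0; S1 reads c1=3 → after 1×micro: 0; S2 reads c0=0 → after 1×micro: 3 ⇒ (c0=0, c1=0, c2=3)
macro 8: S0 reads c2=3 → after 2×micro: 2; S1 reads c1=0 → after 1×micro: 3; S2 reads c0=2 → after 1×micro: 2 ⇒ (c0=2, c1=3, c2=2)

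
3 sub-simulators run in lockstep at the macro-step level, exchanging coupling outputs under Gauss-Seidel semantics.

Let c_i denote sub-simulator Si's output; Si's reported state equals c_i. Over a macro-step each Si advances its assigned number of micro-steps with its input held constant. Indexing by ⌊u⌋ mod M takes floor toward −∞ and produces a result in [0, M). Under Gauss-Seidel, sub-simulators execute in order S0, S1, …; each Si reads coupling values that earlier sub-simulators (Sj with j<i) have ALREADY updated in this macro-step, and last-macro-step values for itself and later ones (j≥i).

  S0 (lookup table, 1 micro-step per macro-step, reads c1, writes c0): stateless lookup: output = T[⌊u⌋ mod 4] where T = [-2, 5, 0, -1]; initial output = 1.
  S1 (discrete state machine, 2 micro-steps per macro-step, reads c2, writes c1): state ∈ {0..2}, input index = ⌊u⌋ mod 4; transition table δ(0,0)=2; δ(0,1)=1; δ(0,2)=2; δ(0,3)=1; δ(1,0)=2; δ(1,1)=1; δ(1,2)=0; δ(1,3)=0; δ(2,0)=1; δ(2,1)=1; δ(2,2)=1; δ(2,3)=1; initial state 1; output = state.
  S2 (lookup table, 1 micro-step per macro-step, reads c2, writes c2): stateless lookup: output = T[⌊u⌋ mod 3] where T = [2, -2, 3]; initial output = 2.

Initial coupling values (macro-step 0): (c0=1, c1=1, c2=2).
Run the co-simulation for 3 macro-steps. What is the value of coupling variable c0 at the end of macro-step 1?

c0 at macro-step 1 = 5

macro 1: S0 reads c1=1 → after 1×micro: 5; S1 reads c2=2 → after 2×micro: 2; S2 reads c2=2 → after 1×micro: 3 ⇒ (c0=5, c1=2, c2=3)
macro 2: S0 reads c1=2 → after 1×micro: 0; S1 reads c2=3 → after 2×micro: 0; S2 reads c2=3 → after 1×micro: 2 ⇒ (c0=0, c1=0, c2=2)
macro 3: S0 reads c1=0 → after 1×micro: -2; S1 reads c2=2 → after 2×micro: 1; S2 reads c2=2 → after 1×micro: 3 ⇒ (c0=-2, c1=1, c2=3)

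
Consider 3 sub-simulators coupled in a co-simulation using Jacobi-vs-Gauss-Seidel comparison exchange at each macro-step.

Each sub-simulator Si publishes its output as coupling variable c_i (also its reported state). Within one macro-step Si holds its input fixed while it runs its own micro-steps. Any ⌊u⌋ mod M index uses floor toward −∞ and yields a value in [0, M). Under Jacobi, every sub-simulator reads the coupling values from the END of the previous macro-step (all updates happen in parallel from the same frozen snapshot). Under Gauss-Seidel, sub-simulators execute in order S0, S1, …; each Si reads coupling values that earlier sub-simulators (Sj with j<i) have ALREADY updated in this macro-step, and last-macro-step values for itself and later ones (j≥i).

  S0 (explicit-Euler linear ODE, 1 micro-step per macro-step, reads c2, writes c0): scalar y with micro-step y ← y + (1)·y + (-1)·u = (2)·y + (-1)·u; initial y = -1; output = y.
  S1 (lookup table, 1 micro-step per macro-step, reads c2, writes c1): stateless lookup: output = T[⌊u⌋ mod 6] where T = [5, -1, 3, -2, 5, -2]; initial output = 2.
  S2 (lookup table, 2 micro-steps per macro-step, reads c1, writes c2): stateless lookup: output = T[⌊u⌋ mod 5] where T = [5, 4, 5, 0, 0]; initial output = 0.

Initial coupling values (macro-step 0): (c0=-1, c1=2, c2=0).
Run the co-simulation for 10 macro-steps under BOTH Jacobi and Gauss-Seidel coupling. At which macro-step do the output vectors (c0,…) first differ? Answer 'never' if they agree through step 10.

[Jacobi] macro 1: S0 reads c2=0 → after 1×micro: -2; S1 reads c2=0 → after 1×micro: 5; S2 reads c1=2 → after 2×micro: 5 ⇒ (c0=-2, c1=5, c2=5)
[Jacobi] macro 2: S0 reads c2=5 → after 1×micro: -9; S1 reads c2=5 → after 1×micro: -2; S2 reads c1=5 → after 2×micro: 5 ⇒ (c0=-9, c1=-2, c2=5)
[Jacobi] macro 3: S0 reads c2=5 → after 1×micro: -23; S1 reads c2=5 → after 1×micro: -2; S2 reads c1=-2 → after 2×micro: 0 ⇒ (c0=-23, c1=-2, c2=0)
[Jacobi] macro 4: S0 reads c2=0 → after 1×micro: -46; S1 reads c2=0 → after 1×micro: 5; S2 reads c1=-2 → after 2×micro: 0 ⇒ (c0=-46, c1=5, c2=0)
[Jacobi] macro 5: S0 reads c2=0 → after 1×micro: -92; S1 reads c2=0 → after 1×micro: 5; S2 reads c1=5 → after 2×micro: 5 ⇒ (c0=-92, c1=5, c2=5)
[Jacobi] macro 6: S0 reads c2=5 → after 1×micro: -189; S1 reads c2=5 → after 1×micro: -2; S2 reads c1=5 → after 2×micro: 5 ⇒ (c0=-189, c1=-2, c2=5)
[Jacobi] macro 7: S0 reads c2=5 → after 1×micro: -383; S1 reads c2=5 → after 1×micro: -2; S2 reads c1=-2 → after 2×micro: 0 ⇒ (c0=-383, c1=-2, c2=0)
[Jacobi] macro 8: S0 reads c2=0 → after 1×micro: -766; S1 reads c2=0 → after 1×micro: 5; S2 reads c1=-2 → after 2×micro: 0 ⇒ (c0=-766, c1=5, c2=0)
[Jacobi] macro 9: S0 reads c2=0 → after 1×micro: -1532; S1 reads c2=0 → after 1×micro: 5; S2 reads c1=5 → after 2×micro: 5 ⇒ (c0=-1532, c1=5, c2=5)
[Jacobi] macro 10: S0 reads c2=5 → after 1×micro: -3069; S1 reads c2=5 → after 1×micro: -2; S2 reads c1=5 → after 2×micro: 5 ⇒ (c0=-3069, c1=-2, c2=5)
[Gauss-Seidel] macro 1: S0 reads c2=0 → after 1×micro: -2; S1 reads c2=0 → after 1×micro: 5; S2 reads c1=5 → after 2×micro: 5 ⇒ (c0=-2, c1=5, c2=5)
[Gauss-Seidel] macro 2: S0 reads c2=5 → after 1×micro: -9; S1 reads c2=5 → after 1×micro: -2; S2 reads c1=-2 → after 2×micro: 0 ⇒ (c0=-9, c1=-2, c2=0)
[Gauss-Seidel] macro 3: S0 reads c2=0 → after 1×micro: -18; S1 reads c2=0 → after 1×micro: 5; S2 reads c1=5 → after 2×micro: 5 ⇒ (c0=-18, c1=5, c2=5)
[Gauss-Seidel] macro 4: S0 reads c2=5 → after 1×micro: -41; S1 reads c2=5 → after 1×micro: -2; S2 reads c1=-2 → after 2×micro: 0 ⇒ (c0=-41, c1=-2, c2=0)
[Gauss-Seidel] macro 5: S0 reads c2=0 → after 1×micro: -82; S1 reads c2=0 → after 1×micro: 5; S2 reads c1=5 → after 2×micro: 5 ⇒ (c0=-82, c1=5, c2=5)
[Gauss-Seidel] macro 6: S0 reads c2=5 → after 1×micro: -169; S1 reads c2=5 → after 1×micro: -2; S2 reads c1=-2 → after 2×micro: 0 ⇒ (c0=-169, c1=-2, c2=0)
[Gauss-Seidel] macro 7: S0 reads c2=0 → after 1×micro: -338; S1 reads c2=0 → after 1×micro: 5; S2 reads c1=5 → after 2×micro: 5 ⇒ (c0=-338, c1=5, c2=5)
[Gauss-Seidel] macro 8: S0 reads c2=5 → after 1×micro: -681; S1 reads c2=5 → after 1×micro: -2; S2 reads c1=-2 → after 2×micro: 0 ⇒ (c0=-681, c1=-2, c2=0)
[Gauss-Seidel] macro 9: S0 reads c2=0 → after 1×micro: -1362; S1 reads c2=0 → after 1×micro: 5; S2 reads c1=5 → after 2×micro: 5 ⇒ (c0=-1362, c1=5, c2=5)
[Gauss-Seidel] macro 10: S0 reads c2=5 → after 1×micro: -2729; S1 reads c2=5 → after 1×micro: -2; S2 reads c1=-2 → after 2×micro: 0 ⇒ (c0=-2729, c1=-2, c2=0)

first divergence at macro-step: 2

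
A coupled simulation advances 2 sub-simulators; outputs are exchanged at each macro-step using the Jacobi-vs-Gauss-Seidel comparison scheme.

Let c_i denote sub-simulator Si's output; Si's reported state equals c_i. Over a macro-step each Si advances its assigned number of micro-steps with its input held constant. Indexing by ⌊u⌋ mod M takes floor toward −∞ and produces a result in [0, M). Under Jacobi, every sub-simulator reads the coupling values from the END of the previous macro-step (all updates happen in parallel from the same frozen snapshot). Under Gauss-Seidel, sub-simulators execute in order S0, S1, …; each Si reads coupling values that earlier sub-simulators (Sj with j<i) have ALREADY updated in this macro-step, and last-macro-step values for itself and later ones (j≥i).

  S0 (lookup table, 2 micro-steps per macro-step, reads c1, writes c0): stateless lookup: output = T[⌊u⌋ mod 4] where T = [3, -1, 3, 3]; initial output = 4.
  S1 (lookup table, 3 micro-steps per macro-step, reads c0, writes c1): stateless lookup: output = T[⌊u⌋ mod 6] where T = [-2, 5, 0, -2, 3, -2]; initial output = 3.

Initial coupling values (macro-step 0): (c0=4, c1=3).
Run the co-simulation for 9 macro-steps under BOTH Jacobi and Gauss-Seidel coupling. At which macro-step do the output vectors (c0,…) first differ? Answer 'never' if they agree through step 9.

first divergence at macro-step: 1

[Jacobi] macro 1: S0 reads c1=3 → after 2×micro: 3; S1 reads c0=4 → after 3×micro: 3 ⇒ (c0=3, c1=3)
[Jacobi] macro 2: S0 reads c1=3 → after 2×micro: 3; S1 reads c0=3 → after 3×micro: -2 ⇒ (c0=3, c1=-2)
[Jacobi] macro 3: S0 reads c1=-2 → after 2×micro: 3; S1 reads c0=3 → after 3×micro: -2 ⇒ (c0=3, c1=-2)
[Jacobi] macro 4: S0 reads c1=-2 → after 2×micro: 3; S1 reads c0=3 → after 3×micro: -2 ⇒ (c0=3, c1=-2)
[Jacobi] macro 5: S0 reads c1=-2 → after 2×micro: 3; S1 reads c0=3 → after 3×micro: -2 ⇒ (c0=3, c1=-2)
[Jacobi] macro 6: S0 reads c1=-2 → after 2×micro: 3; S1 reads c0=3 → after 3×micro: -2 ⇒ (c0=3, c1=-2)
[Jacobi] macro 7: S0 reads c1=-2 → after 2×micro: 3; S1 reads c0=3 → after 3×micro: -2 ⇒ (c0=3, c1=-2)
[Jacobi] macro 8: S0 reads c1=-2 → after 2×micro: 3; S1 reads c0=3 → after 3×micro: -2 ⇒ (c0=3, c1=-2)
[Jacobi] macro 9: S0 reads c1=-2 → after 2×micro: 3; S1 reads c0=3 → after 3×micro: -2 ⇒ (c0=3, c1=-2)
[Gauss-Seidel] macro 1: S0 reads c1=3 → after 2×micro: 3; S1 reads c0=3 → after 3×micro: -2 ⇒ (c0=3, c1=-2)
[Gauss-Seidel] macro 2: S0 reads c1=-2 → after 2×micro: 3; S1 reads c0=3 → after 3×micro: -2 ⇒ (c0=3, c1=-2)
[Gauss-Seidel] macro 3: S0 reads c1=-2 → after 2×micro: 3; S1 reads c0=3 → after 3×micro: -2 ⇒ (c0=3, c1=-2)
[Gauss-Seidel] macro 4: S0 reads c1=-2 → after 2×micro: 3; S1 reads c0=3 → after 3×micro: -2 ⇒ (c0=3, c1=-2)
[Gauss-Seidel] macro 5: S0 reads c1=-2 → after 2×micro: 3; S1 reads c0=3 → after 3×micro: -2 ⇒ (c0=3, c1=-2)
[Gauss-Seidel] macro 6: S0 reads c1=-2 → after 2×micro: 3; S1 reads c0=3 → after 3×micro: -2 ⇒ (c0=3, c1=-2)
[Gauss-Seidel] macro 7: S0 reads c1=-2 → after 2×micro: 3; S1 reads c0=3 → after 3×micro: -2 ⇒ (c0=3, c1=-2)
[Gauss-Seidel] macro 8: S0 reads c1=-2 → after 2×micro: 3; S1 reads c0=3 → after 3×micro: -2 ⇒ (c0=3, c1=-2)
[Gauss-Seidel] macro 9: S0 reads c1=-2 → after 2×micro: 3; S1 reads c0=3 → after 3×micro: -2 ⇒ (c0=3, c1=-2)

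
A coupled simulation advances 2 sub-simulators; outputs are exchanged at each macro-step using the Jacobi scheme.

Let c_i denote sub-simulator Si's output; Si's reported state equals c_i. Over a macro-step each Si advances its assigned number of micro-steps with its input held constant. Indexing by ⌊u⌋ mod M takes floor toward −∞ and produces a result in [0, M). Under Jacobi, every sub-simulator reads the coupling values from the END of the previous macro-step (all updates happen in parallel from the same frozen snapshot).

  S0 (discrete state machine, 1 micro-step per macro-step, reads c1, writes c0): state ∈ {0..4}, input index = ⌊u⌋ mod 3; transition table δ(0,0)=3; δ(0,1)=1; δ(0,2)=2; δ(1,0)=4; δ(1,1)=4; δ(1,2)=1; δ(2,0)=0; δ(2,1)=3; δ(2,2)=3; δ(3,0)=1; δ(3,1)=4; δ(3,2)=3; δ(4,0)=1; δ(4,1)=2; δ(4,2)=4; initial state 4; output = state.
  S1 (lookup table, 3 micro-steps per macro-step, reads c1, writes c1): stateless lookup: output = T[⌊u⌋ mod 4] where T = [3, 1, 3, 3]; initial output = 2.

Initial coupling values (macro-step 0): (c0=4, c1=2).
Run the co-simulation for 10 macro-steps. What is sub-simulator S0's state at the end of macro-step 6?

S0 state at macro-step 6 = 1

macro 1: S0 reads c1=2 → after 1×micro: 4; S1 reads c1=2 → after 3×micro: 3 ⇒ (c0=4, c1=3)
macro 2: S0 reads c1=3 → after 1×micro: 1; S1 reads c1=3 → after 3×micro: 3 ⇒ (c0=1, c1=3)
macro 3: S0 reads c1=3 → after 1×micro: 4; S1 reads c1=3 → after 3×micro: 3 ⇒ (c0=4, c1=3)
macro 4: S0 reads c1=3 → after 1×micro: 1; S1 reads c1=3 → after 3×micro: 3 ⇒ (c0=1, c1=3)
macro 5: S0 reads c1=3 → after 1×micro: 4; S1 reads c1=3 → after 3×micro: 3 ⇒ (c0=4, c1=3)
macro 6: S0 reads c1=3 → after 1×micro: 1; S1 reads c1=3 → after 3×micro: 3 ⇒ (c0=1, c1=3)
macro 7: S0 reads c1=3 → after 1×micro: 4; S1 reads c1=3 → after 3×micro: 3 ⇒ (c0=4, c1=3)
macro 8: S0 reads c1=3 → after 1×micro: 1; S1 reads c1=3 → after 3×micro: 3 ⇒ (c0=1, c1=3)
macro 9: S0 reads c1=3 → after 1×micro: 4; S1 reads c1=3 → after 3×micro: 3 ⇒ (c0=4, c1=3)
macro 10: S0 reads c1=3 → after 1×micro: 1; S1 reads c1=3 → after 3×micro: 3 ⇒ (c0=1, c1=3)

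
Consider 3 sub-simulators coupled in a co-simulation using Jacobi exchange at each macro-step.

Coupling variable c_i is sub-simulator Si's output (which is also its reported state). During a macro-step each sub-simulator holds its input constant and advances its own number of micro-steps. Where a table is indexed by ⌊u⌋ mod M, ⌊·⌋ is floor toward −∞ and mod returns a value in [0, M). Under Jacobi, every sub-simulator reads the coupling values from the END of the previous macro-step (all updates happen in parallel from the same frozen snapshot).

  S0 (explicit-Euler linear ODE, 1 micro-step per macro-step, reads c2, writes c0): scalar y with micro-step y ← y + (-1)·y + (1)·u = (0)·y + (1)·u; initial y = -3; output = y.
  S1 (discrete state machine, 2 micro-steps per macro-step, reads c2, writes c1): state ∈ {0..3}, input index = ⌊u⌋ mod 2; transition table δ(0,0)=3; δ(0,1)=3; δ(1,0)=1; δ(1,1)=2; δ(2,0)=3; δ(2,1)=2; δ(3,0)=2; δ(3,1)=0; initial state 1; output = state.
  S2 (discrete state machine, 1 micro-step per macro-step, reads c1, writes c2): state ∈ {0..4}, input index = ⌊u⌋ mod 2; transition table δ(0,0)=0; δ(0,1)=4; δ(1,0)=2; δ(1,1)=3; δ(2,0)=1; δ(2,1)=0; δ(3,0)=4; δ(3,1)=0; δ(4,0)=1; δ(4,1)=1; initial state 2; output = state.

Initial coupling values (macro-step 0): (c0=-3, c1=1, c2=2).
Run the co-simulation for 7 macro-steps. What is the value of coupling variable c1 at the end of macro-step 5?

macro 1: S0 reads c2=2 → after 1×micro: 2; S1 reads c2=2 → after 2×micro: 1; S2 reads c1=1 → after 1×micro: 0 ⇒ (c0=2, c1=1, c2=0)
macro 2: S0 reads c2=0 → after 1×micro: 0; S1 reads c2=0 → after 2×micro: 1; S2 reads c1=1 → after 1×micro: 4 ⇒ (c0=0, c1=1, c2=4)
macro 3: S0 reads c2=4 → after 1×micro: 4; S1 reads c2=4 → after 2×micro: 1; S2 reads c1=1 → after 1×micro: 1 ⇒ (c0=4, c1=1, c2=1)
macro 4: S0 reads c2=1 → after 1×micro: 1; S1 reads c2=1 → after 2×micro: 2; S2 reads c1=1 → after 1×micro: 3 ⇒ (c0=1, c1=2, c2=3)
macro 5: S0 reads c2=3 → after 1×micro: 3; S1 reads c2=3 → after 2×micro: 2; S2 reads c1=2 → after 1×micro: 4 ⇒ (c0=3, c1=2, c2=4)
macro 6: S0 reads c2=4 → after 1×micro: 4; S1 reads c2=4 → after 2×micro: 2; S2 reads c1=2 → after 1×micro: 1 ⇒ (c0=4, c1=2, c2=1)
macro 7: S0 reads c2=1 → after 1×micro: 1; S1 reads c2=1 → after 2×micro: 2; S2 reads c1=2 → after 1×micro: 2 ⇒ (c0=1, c1=2, c2=2)

c1 at macro-step 5 = 2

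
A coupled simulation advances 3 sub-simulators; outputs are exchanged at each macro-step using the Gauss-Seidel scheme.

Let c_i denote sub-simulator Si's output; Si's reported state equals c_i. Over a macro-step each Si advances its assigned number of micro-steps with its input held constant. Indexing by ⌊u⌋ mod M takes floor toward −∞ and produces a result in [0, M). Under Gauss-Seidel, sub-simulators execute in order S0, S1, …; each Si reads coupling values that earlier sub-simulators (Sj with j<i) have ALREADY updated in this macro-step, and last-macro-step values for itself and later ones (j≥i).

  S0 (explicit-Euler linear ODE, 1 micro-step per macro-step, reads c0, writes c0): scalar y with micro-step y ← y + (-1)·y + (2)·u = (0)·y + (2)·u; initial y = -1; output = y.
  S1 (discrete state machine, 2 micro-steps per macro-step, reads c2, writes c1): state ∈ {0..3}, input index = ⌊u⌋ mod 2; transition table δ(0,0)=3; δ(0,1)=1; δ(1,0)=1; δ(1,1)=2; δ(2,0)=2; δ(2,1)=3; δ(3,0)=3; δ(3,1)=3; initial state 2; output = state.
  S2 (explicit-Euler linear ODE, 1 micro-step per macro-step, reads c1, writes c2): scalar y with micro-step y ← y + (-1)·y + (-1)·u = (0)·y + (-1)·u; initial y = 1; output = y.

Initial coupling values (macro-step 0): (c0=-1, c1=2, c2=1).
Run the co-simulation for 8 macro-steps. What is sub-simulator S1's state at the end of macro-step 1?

macro 1: S0 reads c0=-1 → after 1×micro: -2; S1 reads c2=1 → after 2×micro: 3; S2 reads c1=3 → after 1×micro: -3 ⇒ (c0=-2, c1=3, c2=-3)
macro 2: S0 reads c0=-2 → after 1×micro: -4; S1 reads c2=-3 → after 2×micro: 3; S2 reads c1=3 → after 1×micro: -3 ⇒ (c0=-4, c1=3, c2=-3)
macro 3: S0 reads c0=-4 → after 1×micro: -8; S1 reads c2=-3 → after 2×micro: 3; S2 reads c1=3 → after 1×micro: -3 ⇒ (c0=-8, c1=3, c2=-3)
macro 4: S0 reads c0=-8 → after 1×micro: -16; S1 reads c2=-3 → after 2×micro: 3; S2 reads c1=3 → after 1×micro: -3 ⇒ (c0=-16, c1=3, c2=-3)
macro 5: S0 reads c0=-16 → after 1×micro: -32; S1 reads c2=-3 → after 2×micro: 3; S2 reads c1=3 → after 1×micro: -3 ⇒ (c0=-32, c1=3, c2=-3)
macro 6: S0 reads c0=-32 → after 1×micro: -64; S1 reads c2=-3 → after 2×micro: 3; S2 reads c1=3 → after 1×micro: -3 ⇒ (c0=-64, c1=3, c2=-3)
macro 7: S0 reads c0=-64 → after 1×micro: -128; S1 reads c2=-3 → after 2×micro: 3; S2 reads c1=3 → after 1×micro: -3 ⇒ (c0=-128, c1=3, c2=-3)
macro 8: S0 reads c0=-128 → after 1×micro: -256; S1 reads c2=-3 → after 2×micro: 3; S2 reads c1=3 → after 1×micro: -3 ⇒ (c0=-256, c1=3, c2=-3)

S1 state at macro-step 1 = 3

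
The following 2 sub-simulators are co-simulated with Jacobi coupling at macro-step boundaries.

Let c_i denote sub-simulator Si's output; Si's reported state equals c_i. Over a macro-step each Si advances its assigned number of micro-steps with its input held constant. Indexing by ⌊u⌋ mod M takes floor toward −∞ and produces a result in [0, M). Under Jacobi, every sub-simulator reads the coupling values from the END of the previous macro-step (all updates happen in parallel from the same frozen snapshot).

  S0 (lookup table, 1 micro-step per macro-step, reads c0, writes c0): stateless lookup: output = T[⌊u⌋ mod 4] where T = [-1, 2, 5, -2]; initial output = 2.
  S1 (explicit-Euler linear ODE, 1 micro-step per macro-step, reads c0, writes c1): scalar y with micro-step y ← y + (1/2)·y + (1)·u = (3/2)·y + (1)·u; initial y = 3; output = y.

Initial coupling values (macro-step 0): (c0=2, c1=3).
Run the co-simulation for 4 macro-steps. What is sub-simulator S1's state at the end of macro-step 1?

S1 state at macro-step 1 = 13/2

macro 1: S0 reads c0=2 → after 1×micro: 5; S1 reads c0=2 → after 1×micro: 13/2 ⇒ (c0=5, c1=13/2)
macro 2: S0 reads c0=5 → after 1×micro: 2; S1 reads c0=5 → after 1×micro: 59/4 ⇒ (c0=2, c1=59/4)
macro 3: S0 reads c0=2 → after 1×micro: 5; S1 reads c0=2 → after 1×micro: 193/8 ⇒ (c0=5, c1=193/8)
macro 4: S0 reads c0=5 → after 1×micro: 2; S1 reads c0=5 → after 1×micro: 659/16 ⇒ (c0=2, c1=659/16)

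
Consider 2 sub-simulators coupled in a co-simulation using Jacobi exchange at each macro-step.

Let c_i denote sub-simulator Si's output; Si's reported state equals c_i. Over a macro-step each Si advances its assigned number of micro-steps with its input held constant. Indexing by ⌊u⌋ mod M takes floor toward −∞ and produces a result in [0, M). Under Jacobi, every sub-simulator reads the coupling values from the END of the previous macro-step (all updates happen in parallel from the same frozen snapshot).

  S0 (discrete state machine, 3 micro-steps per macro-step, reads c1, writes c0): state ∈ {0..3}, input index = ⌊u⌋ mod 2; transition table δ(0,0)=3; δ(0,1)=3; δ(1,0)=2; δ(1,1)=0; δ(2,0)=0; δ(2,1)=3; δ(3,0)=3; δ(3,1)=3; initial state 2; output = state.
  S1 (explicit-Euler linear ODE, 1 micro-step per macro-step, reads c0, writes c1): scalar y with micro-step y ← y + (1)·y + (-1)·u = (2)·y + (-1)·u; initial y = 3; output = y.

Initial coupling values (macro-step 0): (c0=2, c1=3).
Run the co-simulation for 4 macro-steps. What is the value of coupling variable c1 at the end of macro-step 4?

macro 1: S0 reads c1=3 → after 3×micro: 3; S1 reads c0=2 → after 1×micro: 4 ⇒ (c0=3, c1=4)
macro 2: S0 reads c1=4 → after 3×micro: 3; S1 reads c0=3 → after 1×micro: 5 ⇒ (c0=3, c1=5)
macro 3: S0 reads c1=5 → after 3×micro: 3; S1 reads c0=3 → after 1×micro: 7 ⇒ (c0=3, c1=7)
macro 4: S0 reads c1=7 → after 3×micro: 3; S1 reads c0=3 → after 1×micro: 11 ⇒ (c0=3, c1=11)

c1 at macro-step 4 = 11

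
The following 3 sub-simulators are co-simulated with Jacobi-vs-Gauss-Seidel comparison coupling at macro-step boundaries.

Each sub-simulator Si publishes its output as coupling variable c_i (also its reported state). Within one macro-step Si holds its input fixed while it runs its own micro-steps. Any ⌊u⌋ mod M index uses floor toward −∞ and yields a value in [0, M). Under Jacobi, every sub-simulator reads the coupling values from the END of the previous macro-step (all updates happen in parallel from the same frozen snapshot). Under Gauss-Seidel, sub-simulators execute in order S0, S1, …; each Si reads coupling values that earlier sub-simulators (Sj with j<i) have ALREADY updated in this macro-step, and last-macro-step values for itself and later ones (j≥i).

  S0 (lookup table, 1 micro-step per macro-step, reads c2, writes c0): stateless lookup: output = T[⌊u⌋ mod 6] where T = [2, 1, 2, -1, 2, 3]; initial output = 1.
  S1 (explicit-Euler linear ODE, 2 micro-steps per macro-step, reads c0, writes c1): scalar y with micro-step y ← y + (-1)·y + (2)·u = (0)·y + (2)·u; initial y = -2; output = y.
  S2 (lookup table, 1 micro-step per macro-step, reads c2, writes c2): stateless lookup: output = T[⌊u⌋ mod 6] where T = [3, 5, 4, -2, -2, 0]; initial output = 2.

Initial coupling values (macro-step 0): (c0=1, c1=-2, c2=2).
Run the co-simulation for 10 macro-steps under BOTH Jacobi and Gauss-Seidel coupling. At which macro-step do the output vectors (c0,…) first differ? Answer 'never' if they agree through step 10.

[Jacobi] macro 1: S0 reads c2=2 → after 1×micro: 2; S1 reads c0=1 → after 2×micro: 2; S2 reads c2=2 → after 1×micro: 4 ⇒ (c0=2, c1=2, c2=4)
[Jacobi] macro 2: S0 reads c2=4 → after 1×micro: 2; S1 reads c0=2 → after 2×micro: 4; S2 reads c2=4 → after 1×micro: -2 ⇒ (c0=2, c1=4, c2=-2)
[Jacobi] macro 3: S0 reads c2=-2 → after 1×micro: 2; S1 reads c0=2 → after 2×micro: 4; S2 reads c2=-2 → after 1×micro: -2 ⇒ (c0=2, c1=4, c2=-2)
[Jacobi] macro 4: S0 reads c2=-2 → after 1×micro: 2; S1 reads c0=2 → after 2×micro: 4; S2 reads c2=-2 → after 1×micro: -2 ⇒ (c0=2, c1=4, c2=-2)
[Jacobi] macro 5: S0 reads c2=-2 → after 1×micro: 2; S1 reads c0=2 → after 2×micro: 4; S2 reads c2=-2 → after 1×micro: -2 ⇒ (c0=2, c1=4, c2=-2)
[Jacobi] macro 6: S0 reads c2=-2 → after 1×micro: 2; S1 reads c0=2 → after 2×micro: 4; S2 reads c2=-2 → after 1×micro: -2 ⇒ (c0=2, c1=4, c2=-2)
[Jacobi] macro 7: S0 reads c2=-2 → after 1×micro: 2; S1 reads c0=2 → after 2×micro: 4; S2 reads c2=-2 → after 1×micro: -2 ⇒ (c0=2, c1=4, c2=-2)
[Jacobi] macro 8: S0 reads c2=-2 → after 1×micro: 2; S1 reads c0=2 → after 2×micro: 4; S2 reads c2=-2 → after 1×micro: -2 ⇒ (c0=2, c1=4, c2=-2)
[Jacobi] macro 9: S0 reads c2=-2 → after 1×micro: 2; S1 reads c0=2 → after 2×micro: 4; S2 reads c2=-2 → after 1×micro: -2 ⇒ (c0=2, c1=4, c2=-2)
[Jacobi] macro 10: S0 reads c2=-2 → after 1×micro: 2; S1 reads c0=2 → after 2×micro: 4; S2 reads c2=-2 → after 1×micro: -2 ⇒ (c0=2, c1=4, c2=-2)
[Gauss-Seidel] macro 1: S0 reads c2=2 → after 1×micro: 2; S1 reads c0=2 → after 2×micro: 4; S2 reads c2=2 → after 1×micro: 4 ⇒ (c0=2, c1=4, c2=4)
[Gauss-Seidel] macro 2: S0 reads c2=4 → after 1×micro: 2; S1 reads c0=2 → after 2×micro: 4; S2 reads c2=4 → after 1×micro: -2 ⇒ (c0=2, c1=4, c2=-2)
[Gauss-Seidel] macro 3: S0 reads c2=-2 → after 1×micro: 2; S1 reads c0=2 → after 2×micro: 4; S2 reads c2=-2 → after 1×micro: -2 ⇒ (c0=2, c1=4, c2=-2)
[Gauss-Seidel] macro 4: S0 reads c2=-2 → after 1×micro: 2; S1 reads c0=2 → after 2×micro: 4; S2 reads c2=-2 → after 1×micro: -2 ⇒ (c0=2, c1=4, c2=-2)
[Gauss-Seidel] macro 5: S0 reads c2=-2 → after 1×micro: 2; S1 reads c0=2 → after 2×micro: 4; S2 reads c2=-2 → after 1×micro: -2 ⇒ (c0=2, c1=4, c2=-2)
[Gauss-Seidel] macro 6: S0 reads c2=-2 → after 1×micro: 2; S1 reads c0=2 → after 2×micro: 4; S2 reads c2=-2 → after 1×micro: -2 ⇒ (c0=2, c1=4, c2=-2)
[Gauss-Seidel] macro 7: S0 reads c2=-2 → after 1×micro: 2; S1 reads c0=2 → after 2×micro: 4; S2 reads c2=-2 → after 1×micro: -2 ⇒ (c0=2, c1=4, c2=-2)
[Gauss-Seidel] macro 8: S0 reads c2=-2 → after 1×micro: 2; S1 reads c0=2 → after 2×micro: 4; S2 reads c2=-2 → after 1×micro: -2 ⇒ (c0=2, c1=4, c2=-2)
[Gauss-Seidel] macro 9: S0 reads c2=-2 → after 1×micro: 2; S1 reads c0=2 → after 2×micro: 4; S2 reads c2=-2 → after 1×micro: -2 ⇒ (c0=2, c1=4, c2=-2)
[Gauss-Seidel] macro 10: S0 reads c2=-2 → after 1×micro: 2; S1 reads c0=2 → after 2×micro: 4; S2 reads c2=-2 → after 1×micro: -2 ⇒ (c0=2, c1=4, c2=-2)

first divergence at macro-step: 1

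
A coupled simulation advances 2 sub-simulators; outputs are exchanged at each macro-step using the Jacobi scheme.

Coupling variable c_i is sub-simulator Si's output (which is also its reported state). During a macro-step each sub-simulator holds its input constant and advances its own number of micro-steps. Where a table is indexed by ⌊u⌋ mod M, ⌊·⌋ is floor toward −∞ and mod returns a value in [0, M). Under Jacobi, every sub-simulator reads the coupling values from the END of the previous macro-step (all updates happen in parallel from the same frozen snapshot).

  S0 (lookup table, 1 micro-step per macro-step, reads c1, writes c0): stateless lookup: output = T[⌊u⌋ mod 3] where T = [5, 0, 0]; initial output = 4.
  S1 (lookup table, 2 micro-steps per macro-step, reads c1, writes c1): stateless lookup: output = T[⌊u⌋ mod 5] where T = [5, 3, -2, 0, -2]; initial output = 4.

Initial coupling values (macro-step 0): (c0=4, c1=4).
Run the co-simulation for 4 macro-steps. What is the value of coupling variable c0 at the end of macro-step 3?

macro 1: S0 reads c1=4 → after 1×micro: 0; S1 reads c1=4 → after 2×micro: -2 ⇒ (c0=0, c1=-2)
macro 2: S0 reads c1=-2 → after 1×micro: 0; S1 reads c1=-2 → after 2×micro: 0 ⇒ (c0=0, c1=0)
macro 3: S0 reads c1=0 → after 1×micro: 5; S1 reads c1=0 → after 2×micro: 5 ⇒ (c0=5, c1=5)
macro 4: S0 reads c1=5 → after 1×micro: 0; S1 reads c1=5 → after 2×micro: 5 ⇒ (c0=0, c1=5)

c0 at macro-step 3 = 5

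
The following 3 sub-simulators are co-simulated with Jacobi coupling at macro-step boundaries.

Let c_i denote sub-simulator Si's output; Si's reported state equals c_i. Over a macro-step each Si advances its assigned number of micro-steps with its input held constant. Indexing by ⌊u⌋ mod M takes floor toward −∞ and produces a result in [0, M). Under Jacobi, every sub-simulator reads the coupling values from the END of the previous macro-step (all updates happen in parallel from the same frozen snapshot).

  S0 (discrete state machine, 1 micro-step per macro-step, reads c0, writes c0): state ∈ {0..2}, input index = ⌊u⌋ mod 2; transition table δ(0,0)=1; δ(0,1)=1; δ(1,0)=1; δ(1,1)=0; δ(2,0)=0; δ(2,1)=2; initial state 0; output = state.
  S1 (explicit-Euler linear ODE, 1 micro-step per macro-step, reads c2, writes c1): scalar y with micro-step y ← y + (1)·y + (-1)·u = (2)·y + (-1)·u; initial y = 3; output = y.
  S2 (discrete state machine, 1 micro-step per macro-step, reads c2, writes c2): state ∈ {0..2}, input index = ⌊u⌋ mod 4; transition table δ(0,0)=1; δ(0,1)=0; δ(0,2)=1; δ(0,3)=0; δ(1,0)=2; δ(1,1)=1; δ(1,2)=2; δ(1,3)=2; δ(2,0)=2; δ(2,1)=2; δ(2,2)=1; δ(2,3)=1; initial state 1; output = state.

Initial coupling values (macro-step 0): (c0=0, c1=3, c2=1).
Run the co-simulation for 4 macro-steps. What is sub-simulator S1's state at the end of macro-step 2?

S1 state at macro-step 2 = 9

macro 1: S0 reads c0=0 → after 1×micro: 1; S1 reads c2=1 → after 1×micro: 5; S2 reads c2=1 → after 1×micro: 1 ⇒ (c0=1, c1=5, c2=1)
macro 2: S0 reads c0=1 → after 1×micro: 0; S1 reads c2=1 → after 1×micro: 9; S2 reads c2=1 → after 1×micro: 1 ⇒ (c0=0, c1=9, c2=1)
macro 3: S0 reads c0=0 → after 1×micro: 1; S1 reads c2=1 → after 1×micro: 17; S2 reads c2=1 → after 1×micro: 1 ⇒ (c0=1, c1=17, c2=1)
macro 4: S0 reads c0=1 → after 1×micro: 0; S1 reads c2=1 → after 1×micro: 33; S2 reads c2=1 → after 1×micro: 1 ⇒ (c0=0, c1=33, c2=1)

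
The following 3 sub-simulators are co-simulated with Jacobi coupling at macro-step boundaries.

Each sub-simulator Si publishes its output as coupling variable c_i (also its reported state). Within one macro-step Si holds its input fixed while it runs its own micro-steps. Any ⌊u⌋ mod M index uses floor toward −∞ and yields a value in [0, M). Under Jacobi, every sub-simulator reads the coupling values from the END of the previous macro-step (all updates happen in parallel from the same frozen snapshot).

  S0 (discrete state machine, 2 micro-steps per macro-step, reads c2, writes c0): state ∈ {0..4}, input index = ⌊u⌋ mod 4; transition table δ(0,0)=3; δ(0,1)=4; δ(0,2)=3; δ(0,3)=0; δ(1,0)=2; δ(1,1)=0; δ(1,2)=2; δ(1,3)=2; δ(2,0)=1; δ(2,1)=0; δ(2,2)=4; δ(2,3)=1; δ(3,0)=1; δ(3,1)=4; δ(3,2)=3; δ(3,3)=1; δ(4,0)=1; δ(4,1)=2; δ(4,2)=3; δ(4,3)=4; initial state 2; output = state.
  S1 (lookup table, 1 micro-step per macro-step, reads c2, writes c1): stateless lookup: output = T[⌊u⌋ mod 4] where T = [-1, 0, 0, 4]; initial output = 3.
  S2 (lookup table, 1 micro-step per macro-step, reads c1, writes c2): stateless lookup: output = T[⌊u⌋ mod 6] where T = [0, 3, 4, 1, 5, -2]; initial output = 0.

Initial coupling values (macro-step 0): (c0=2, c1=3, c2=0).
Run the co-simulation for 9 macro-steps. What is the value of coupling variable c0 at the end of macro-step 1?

c0 at macro-step 1 = 2

macro 1: S0 reads c2=0 → after 2×micro: 2; S1 reads c2=0 → after 1×micro: -1; S2 reads c1=3 → after 1×micro: 1 ⇒ (c0=2, c1=-1, c2=1)
macro 2: S0 reads c2=1 → after 2×micro: 4; S1 reads c2=1 → after 1×micro: 0; S2 reads c1=-1 → after 1×micro: -2 ⇒ (c0=4, c1=0, c2=-2)
macro 3: S0 reads c2=-2 → after 2×micro: 3; S1 reads c2=-2 → after 1×micro: 0; S2 reads c1=0 → after 1×micro: 0 ⇒ (c0=3, c1=0, c2=0)
macro 4: S0 reads c2=0 → after 2×micro: 2; S1 reads c2=0 → after 1×micro: -1; S2 reads c1=0 → after 1×micro: 0 ⇒ (c0=2, c1=-1, c2=0)
macro 5: S0 reads c2=0 → after 2×micro: 2; S1 reads c2=0 → after 1×micro: -1; S2 reads c1=-1 → after 1×micro: -2 ⇒ (c0=2, c1=-1, c2=-2)
macro 6: S0 reads c2=-2 → after 2×micro: 3; S1 reads c2=-2 → after 1×micro: 0; S2 reads c1=-1 → after 1×micro: -2 ⇒ (c0=3, c1=0, c2=-2)
macro 7: S0 reads c2=-2 → after 2×micro: 3; S1 reads c2=-2 → after 1×micro: 0; S2 reads c1=0 → after 1×micro: 0 ⇒ (c0=3, c1=0, c2=0)
macro 8: S0 reads c2=0 → after 2×micro: 2; S1 reads c2=0 → after 1×micro: -1; S2 reads c1=0 → after 1×micro: 0 ⇒ (c0=2, c1=-1, c2=0)
macro 9: S0 reads c2=0 → after 2×micro: 2; S1 reads c2=0 → after 1×micro: -1; S2 reads c1=-1 → after 1×micro: -2 ⇒ (c0=2, c1=-1, c2=-2)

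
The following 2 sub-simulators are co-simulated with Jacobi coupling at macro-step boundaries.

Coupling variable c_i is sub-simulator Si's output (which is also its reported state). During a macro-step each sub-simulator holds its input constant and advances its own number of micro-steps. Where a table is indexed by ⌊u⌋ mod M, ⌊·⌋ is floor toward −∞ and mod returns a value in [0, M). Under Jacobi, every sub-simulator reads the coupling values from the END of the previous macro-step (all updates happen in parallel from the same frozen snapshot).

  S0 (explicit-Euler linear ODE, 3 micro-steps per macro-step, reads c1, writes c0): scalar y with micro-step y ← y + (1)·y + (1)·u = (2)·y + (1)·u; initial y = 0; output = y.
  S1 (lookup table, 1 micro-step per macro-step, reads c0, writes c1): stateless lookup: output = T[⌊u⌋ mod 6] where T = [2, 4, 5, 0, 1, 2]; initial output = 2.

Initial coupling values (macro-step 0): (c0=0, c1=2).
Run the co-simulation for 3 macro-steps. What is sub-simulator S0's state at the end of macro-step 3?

S0 state at macro-step 3 = 1043

macro 1: S0 reads c1=2 → after 3×micro: 14; S1 reads c0=0 → after 1×micro: 2 ⇒ (c0=14, c1=2)
macro 2: S0 reads c1=2 → after 3×micro: 126; S1 reads c0=14 → after 1×micro: 5 ⇒ (c0=126, c1=5)
macro 3: S0 reads c1=5 → after 3×micro: 1043; S1 reads c0=126 → after 1×micro: 2 ⇒ (c0=1043, c1=2)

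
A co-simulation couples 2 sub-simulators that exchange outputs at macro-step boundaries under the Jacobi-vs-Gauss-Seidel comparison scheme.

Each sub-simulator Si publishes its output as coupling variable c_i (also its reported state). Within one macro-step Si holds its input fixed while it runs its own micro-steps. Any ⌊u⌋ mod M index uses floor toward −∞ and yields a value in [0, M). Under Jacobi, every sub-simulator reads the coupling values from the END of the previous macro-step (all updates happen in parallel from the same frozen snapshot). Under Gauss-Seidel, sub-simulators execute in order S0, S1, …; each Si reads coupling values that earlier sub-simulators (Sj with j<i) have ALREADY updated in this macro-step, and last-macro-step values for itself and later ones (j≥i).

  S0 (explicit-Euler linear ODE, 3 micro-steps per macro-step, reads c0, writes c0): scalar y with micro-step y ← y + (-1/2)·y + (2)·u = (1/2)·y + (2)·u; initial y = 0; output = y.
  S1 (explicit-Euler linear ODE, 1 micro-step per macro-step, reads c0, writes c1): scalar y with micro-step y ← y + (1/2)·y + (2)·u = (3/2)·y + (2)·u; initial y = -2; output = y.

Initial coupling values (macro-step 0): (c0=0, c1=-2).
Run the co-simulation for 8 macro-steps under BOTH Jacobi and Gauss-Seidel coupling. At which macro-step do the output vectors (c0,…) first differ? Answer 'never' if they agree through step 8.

[Jacobi] macro 1: S0 reads c0=0 → after 3×micro: 0; S1 reads c0=0 → after 1×micro: -3 ⇒ (c0=0, c1=-3)
[Jacobi] macro 2: S0 reads c0=0 → after 3×micro: 0; S1 reads c0=0 → after 1×micro: -9/2 ⇒ (c0=0, c1=-9/2)
[Jacobi] macro 3: S0 reads c0=0 → after 3×micro: 0; S1 reads c0=0 → after 1×micro: -27/4 ⇒ (c0=0, c1=-27/4)
[Jacobi] macro 4: S0 reads c0=0 → after 3×micro: 0; S1 reads c0=0 → after 1×micro: -81/8 ⇒ (c0=0, c1=-81/8)
[Jacobi] macro 5: S0 reads c0=0 → after 3×micro: 0; S1 reads c0=0 → after 1×micro: -243/16 ⇒ (c0=0, c1=-243/16)
[Jacobi] macro 6: S0 reads c0=0 → after 3×micro: 0; S1 reads c0=0 → after 1×micro: -729/32 ⇒ (c0=0, c1=-729/32)
[Jacobi] macro 7: S0 reads c0=0 → after 3×micro: 0; S1 reads c0=0 → after 1×micro: -2187/64 ⇒ (c0=0, c1=-2187/64)
[Jacobi] macro 8: S0 reads c0=0 → after 3×micro: 0; S1 reads c0=0 → after 1×micro: -6561/128 ⇒ (c0=0, c1=-6561/128)
[Gauss-Seidel] macro 1: S0 reads c0=0 → after 3×micro: 0; S1 reads c0=0 → after 1×micro: -3 ⇒ (c0=0, c1=-3)
[Gauss-Seidel] macro 2: S0 reads c0=0 → after 3×micro: 0; S1 reads c0=0 → after 1×micro: -9/2 ⇒ (c0=0, c1=-9/2)
[Gauss-Seidel] macro 3: S0 reads c0=0 → after 3×micro: 0; S1 reads c0=0 → after 1×micro: -27/4 ⇒ (c0=0, c1=-27/4)
[Gauss-Seidel] macro 4: S0 reads c0=0 → after 3×micro: 0; S1 reads c0=0 → after 1×micro: -81/8 ⇒ (c0=0, c1=-81/8)
[Gauss-Seidel] macro 5: S0 reads c0=0 → after 3×micro: 0; S1 reads c0=0 → after 1×micro: -243/16 ⇒ (c0=0, c1=-243/16)
[Gauss-Seidel] macro 6: S0 reads c0=0 → after 3×micro: 0; S1 reads c0=0 → after 1×micro: -729/32 ⇒ (c0=0, c1=-729/32)
[Gauss-Seidel] macro 7: S0 reads c0=0 → after 3×micro: 0; S1 reads c0=0 → after 1×micro: -2187/64 ⇒ (c0=0, c1=-2187/64)
[Gauss-Seidel] macro 8: S0 reads c0=0 → after 3×micro: 0; S1 reads c0=0 → after 1×micro: -6561/128 ⇒ (c0=0, c1=-6561/128)

first divergence at macro-step: never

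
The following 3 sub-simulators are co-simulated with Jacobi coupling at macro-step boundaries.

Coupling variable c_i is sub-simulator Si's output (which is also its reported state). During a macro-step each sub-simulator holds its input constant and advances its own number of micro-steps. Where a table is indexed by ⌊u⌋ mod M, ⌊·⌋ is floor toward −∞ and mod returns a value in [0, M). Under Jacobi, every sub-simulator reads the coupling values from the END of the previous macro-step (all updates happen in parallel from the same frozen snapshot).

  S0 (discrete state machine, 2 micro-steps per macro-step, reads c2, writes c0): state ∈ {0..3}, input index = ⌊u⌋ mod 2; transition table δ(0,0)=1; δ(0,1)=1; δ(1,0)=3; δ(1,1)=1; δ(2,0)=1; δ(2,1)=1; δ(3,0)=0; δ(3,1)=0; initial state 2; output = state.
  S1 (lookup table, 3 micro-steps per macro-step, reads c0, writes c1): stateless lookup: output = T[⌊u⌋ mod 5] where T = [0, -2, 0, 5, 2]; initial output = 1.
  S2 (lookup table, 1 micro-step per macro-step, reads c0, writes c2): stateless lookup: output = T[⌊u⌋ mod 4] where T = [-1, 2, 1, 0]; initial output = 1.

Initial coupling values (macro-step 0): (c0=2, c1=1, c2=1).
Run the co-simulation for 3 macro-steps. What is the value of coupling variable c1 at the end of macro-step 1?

macro 1: S0 reads c2=1 → after 2×micro: 1; S1 reads c0=2 → after 3×micro: 0; S2 reads c0=2 → after 1×micro: 1 ⇒ (c0=1, c1=0, c2=1)
macro 2: S0 reads c2=1 → after 2×micro: 1; S1 reads c0=1 → after 3×micro: -2; S2 reads c0=1 → after 1×micro: 2 ⇒ (c0=1, c1=-2, c2=2)
macro 3: S0 reads c2=2 → after 2×micro: 0; S1 reads c0=1 → after 3×micro: -2; S2 reads c0=1 → after 1×micro: 2 ⇒ (c0=0, c1=-2, c2=2)

c1 at macro-step 1 = 0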